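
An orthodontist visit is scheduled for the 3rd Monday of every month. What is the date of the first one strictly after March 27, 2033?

April 18, 2033

March 2033 starts on a Tuesday; its first Monday is the 7th, so the 3rd Monday is the 21st — March 21, 2033.
That is not after March 27, 2033, so look at April 2033.
April 2033 starts on a Friday; its first Monday is the 4th, so the 3rd Monday is the 18th — April 18, 2033.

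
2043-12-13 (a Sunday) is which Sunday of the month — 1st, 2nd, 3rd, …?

Day 13 falls in week ⌈13/7⌉ of the month.
Days 1–7 hold the 1st Sunday, 8–14 the 2nd, 15–21 the 3rd, 22–28 the 4th, 29–31 the 5th.
13 is in the range for the 2nd.

2nd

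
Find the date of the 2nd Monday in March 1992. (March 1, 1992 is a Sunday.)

1992-03-09

March 1992 begins on a Sunday, so the first Monday is March 2 (1 day later).
The 2nd Monday is 1 weeks later: 2 + 7 = 9.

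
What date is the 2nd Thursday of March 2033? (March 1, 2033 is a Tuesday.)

10 March 2033

March 2033 begins on a Tuesday, so the first Thursday is March 3 (2 days later).
The 2nd Thursday is 1 weeks later: 3 + 7 = 10.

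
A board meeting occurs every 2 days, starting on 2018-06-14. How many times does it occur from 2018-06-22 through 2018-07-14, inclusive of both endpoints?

Occurrences land 2·i days after 2018-06-14 for i = 0, 1, 2, …
2018-06-22 is 8 days after the start; 8 ÷ 2 = 4 remainder 0. First occurrence in the window: #5 on 2018-06-22 (4×2 = 8 days in).
2018-07-14 is 30 days after the start; 30 ÷ 2 = 15 remainder 0. Last occurrence in the window: #16 on 2018-07-14.
Occurrences #5 through #16: 12 in total.

12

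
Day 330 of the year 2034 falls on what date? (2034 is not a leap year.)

Jan has 31 days (330 − 31 = 299 remain).
Feb has 28 days (299 − 28 = 271 remain).
Mar has 31 days (271 − 31 = 240 remain).
Apr has 30 days (240 − 30 = 210 remain).
May has 31 days (210 − 31 = 179 remain).
Jun has 30 days (179 − 30 = 149 remain).
Jul has 31 days (149 − 31 = 118 remain).
Aug has 31 days (118 − 31 = 87 remain).
Sep has 30 days (87 − 30 = 57 remain).
Oct has 31 days (57 − 31 = 26 remain).
26 into Nov → Nov 26.

Nov 26, 2034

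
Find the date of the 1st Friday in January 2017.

The first Friday of January 2017 is January 6.

6 January 2017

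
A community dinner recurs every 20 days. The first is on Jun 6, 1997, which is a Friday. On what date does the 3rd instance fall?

The 3rd occurrence is 2 intervals after the first: 2 × 20 = 40 days after Jun 6, 1997.
Jun has 30 days — 24 days to the end of Jun leaves 16.
16 days into Jul → Jul 16, 1997.

Jul 16, 1997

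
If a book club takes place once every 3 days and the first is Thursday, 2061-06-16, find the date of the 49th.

2061-11-07

The 49th occurrence is 48 intervals after the first: 48 × 3 = 144 days after 2061-06-16.
June has 30 days — 14 days to the end of June leaves 130.
July has 31 days (99 left).
August has 31 days (68 left).
September has 30 days (38 left).
October has 31 days (7 left).
7 days into November → 2061-11-07.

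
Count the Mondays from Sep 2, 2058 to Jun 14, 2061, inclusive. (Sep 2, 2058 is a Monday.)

146

Sep 2, 2058 is a Monday; the first Monday on or after it is Sep 2, 2058.
From Sep 2, 2058 to Jun 14, 2061: 120 + 365 + 366 + 165 = 1016 days (rest of 2058, 2059, 2060, to Jun 14, 2061 in 2061).
1016 ÷ 7 = 145 full weeks with remainder 1, so 145 more Mondays after the first → 146.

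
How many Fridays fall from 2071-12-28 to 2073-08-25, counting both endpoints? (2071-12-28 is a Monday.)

2071-12-28 is a Monday; the first Friday on or after it is 2072-01-01 (4 days later).
From 2072-01-01 to 2073-08-25: 365 + 237 = 602 days (rest of 2072, to 2073-08-25 in 2073).
602 ÷ 7 = 86 full weeks with remainder 0, so 86 more Fridays after the first → 87.

87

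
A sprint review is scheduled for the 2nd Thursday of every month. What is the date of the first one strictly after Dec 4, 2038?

Dec 9, 2038

Dec 2038 starts on a Wednesday; its first Thursday is the 2nd, so the 2nd Thursday is the 9th — Dec 9, 2038.
Dec 9, 2038 is after Dec 4, 2038, so that is the next one.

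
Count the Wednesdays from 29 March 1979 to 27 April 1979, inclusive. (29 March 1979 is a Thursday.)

29 March 1979 is a Thursday; the first Wednesday on or after it is 4 April 1979 (6 days later).
From 4 April 1979 to 27 April 1979 is 27 − 4 = 23 days.
23 ÷ 7 = 3 full weeks with remainder 2, so 3 more Wednesdays after the first → 4.

4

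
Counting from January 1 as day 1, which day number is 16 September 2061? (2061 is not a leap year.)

Days in months before September: 31 + 28 + 31 + 30 + 31 + 30 + 31 + 31 = 243.
Plus 16 days into September → day 259.

259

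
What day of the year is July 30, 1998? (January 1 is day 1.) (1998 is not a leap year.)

Days in months before July: 31 + 28 + 31 + 30 + 31 + 30 = 181.
Plus 30 days into July → day 211.

211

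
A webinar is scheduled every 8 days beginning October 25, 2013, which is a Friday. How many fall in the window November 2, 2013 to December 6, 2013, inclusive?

Occurrences land 8·i days after October 25, 2013 for i = 0, 1, 2, …
November 2, 2013 is 8 days after the start; 8 ÷ 8 = 1 remainder 0. First occurrence in the window: #2 on November 2, 2013 (1×8 = 8 days in).
December 6, 2013 is 42 days after the start; 42 ÷ 8 = 5 remainder 2. Last occurrence in the window: #6 on December 4, 2013.
Occurrences #2 through #6: 5 in total.

5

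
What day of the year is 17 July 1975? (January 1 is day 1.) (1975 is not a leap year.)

198

Days in months before July: 31 + 28 + 31 + 30 + 31 + 30 = 181.
Plus 17 days into July → day 198.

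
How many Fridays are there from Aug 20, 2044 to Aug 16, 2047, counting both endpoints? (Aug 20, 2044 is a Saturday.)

156

Aug 20, 2044 is a Saturday; the first Friday on or after it is Aug 26, 2044 (6 days later).
From Aug 26, 2044 to Aug 16, 2047: 127 + 365 + 365 + 228 = 1085 days (rest of 2044, 2045, 2046, to Aug 16, 2047 in 2047).
1085 ÷ 7 = 155 full weeks with remainder 0, so 155 more Fridays after the first → 156.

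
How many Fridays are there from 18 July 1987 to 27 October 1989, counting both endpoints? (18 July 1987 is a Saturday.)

18 July 1987 is a Saturday; the first Friday on or after it is 24 July 1987 (6 days later).
From 24 July 1987 to 27 October 1989: 160 + 366 + 300 = 826 days (rest of 1987, 1988, to 27 October 1989 in 1989).
826 ÷ 7 = 118 full weeks with remainder 0, so 118 more Fridays after the first → 119.

119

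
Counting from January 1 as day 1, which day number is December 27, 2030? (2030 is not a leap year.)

361

Days in months before December: 31 + 28 + 31 + 30 + 31 + 30 + 31 + 31 + 30 + 31 + 30 = 334.
Plus 27 days into December → day 361.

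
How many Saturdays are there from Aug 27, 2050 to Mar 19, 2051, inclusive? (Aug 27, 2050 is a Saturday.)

Aug 27, 2050 is a Saturday; the first Saturday on or after it is Aug 27, 2050.
From Aug 27, 2050 to Mar 19, 2051: 4 + 30 + 31 + 30 + 31 + 31 + 28 + 19 = 204 days (rest of Aug, Sep, Oct, Nov, Dec, Jan, Feb, Mar).
204 ÷ 7 = 29 full weeks with remainder 1, so 29 more Saturdays after the first → 30.

30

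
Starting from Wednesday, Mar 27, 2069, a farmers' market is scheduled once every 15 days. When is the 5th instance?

The 5th occurrence is 4 intervals after the first: 4 × 15 = 60 days after Mar 27, 2069.
Mar has 31 days — 4 days to the end of Mar leaves 56.
Apr has 30 days (26 left).
26 days into May → May 26, 2069.

May 26, 2069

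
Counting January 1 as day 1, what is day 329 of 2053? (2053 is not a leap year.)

Jan has 31 days (329 − 31 = 298 remain).
Feb has 28 days (298 − 28 = 270 remain).
Mar has 31 days (270 − 31 = 239 remain).
Apr has 30 days (239 − 30 = 209 remain).
May has 31 days (209 − 31 = 178 remain).
Jun has 30 days (178 − 30 = 148 remain).
Jul has 31 days (148 − 31 = 117 remain).
Aug has 31 days (117 − 31 = 86 remain).
Sep has 30 days (86 − 30 = 56 remain).
Oct has 31 days (56 − 31 = 25 remain).
25 into Nov → Nov 25.

Nov 25, 2053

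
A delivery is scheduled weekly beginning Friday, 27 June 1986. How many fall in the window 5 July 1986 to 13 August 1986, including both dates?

5

Occurrences land 7·i days after 27 June 1986 for i = 0, 1, 2, …
5 July 1986 is 8 days after the start; 8 ÷ 7 = 1 remainder 1; since the remainder is 1, round up to i = 2. First occurrence in the window: #3 on 11 July 1986 (2×7 = 14 days in).
13 August 1986 is 47 days after the start; 47 ÷ 7 = 6 remainder 5. Last occurrence in the window: #7 on 8 August 1986.
Occurrences #3 through #7: 5 in total.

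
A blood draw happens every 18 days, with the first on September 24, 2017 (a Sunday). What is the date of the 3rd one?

October 30, 2017

The 3rd occurrence is 2 intervals after the first: 2 × 18 = 36 days after September 24, 2017.
September has 30 days — 6 days to the end of September leaves 30.
30 days into October → October 30, 2017.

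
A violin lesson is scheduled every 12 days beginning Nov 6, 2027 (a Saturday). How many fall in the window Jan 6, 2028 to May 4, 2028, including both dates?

Occurrences land 12·i days after Nov 6, 2027 for i = 0, 1, 2, …
Jan 6, 2028 is 61 days after the start; 61 ÷ 12 = 5 remainder 1; since the remainder is 1, round up to i = 6. First occurrence in the window: #7 on Jan 17, 2028 (6×12 = 72 days in).
May 4, 2028 is 180 days after the start; 180 ÷ 12 = 15 remainder 0. Last occurrence in the window: #16 on May 4, 2028.
Occurrences #7 through #16: 10 in total.

10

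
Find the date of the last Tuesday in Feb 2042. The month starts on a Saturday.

Feb 2042 begins on a Saturday, so the first Tuesday is Feb 4 (3 days later).
Feb 2042 has 28 days. Adding weeks: 4, 11, 18, 25 — the last one ≤ 28 is the 25th.

Feb 25, 2042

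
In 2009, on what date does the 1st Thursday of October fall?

1 October 2009

The first Thursday of October 2009 is October 1.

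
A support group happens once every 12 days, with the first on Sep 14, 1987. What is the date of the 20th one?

The 20th occurrence is 19 intervals after the first: 19 × 12 = 228 days after Sep 14, 1987.
Sep has 30 days — 16 days to the end of Sep leaves 212.
Oct has 31 days (181 left).
Nov has 30 days (151 left).
Dec has 31 days (120 left).
Jan has 31 days (89 left).
Feb has 29 days (60 left).
Mar has 31 days (29 left).
29 days into Apr → Apr 29, 1988.

Apr 29, 1988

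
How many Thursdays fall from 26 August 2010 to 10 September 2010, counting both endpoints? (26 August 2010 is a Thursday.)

3

26 August 2010 is a Thursday; the first Thursday on or after it is 26 August 2010.
From 26 August 2010 to 10 September 2010: 5 + 10 = 15 days (rest of August, September).
15 ÷ 7 = 2 full weeks with remainder 1, so 2 more Thursdays after the first → 3.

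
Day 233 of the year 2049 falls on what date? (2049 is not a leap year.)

January has 31 days (233 − 31 = 202 remain).
February has 28 days (202 − 28 = 174 remain).
March has 31 days (174 − 31 = 143 remain).
April has 30 days (143 − 30 = 113 remain).
May has 31 days (113 − 31 = 82 remain).
June has 30 days (82 − 30 = 52 remain).
July has 31 days (52 − 31 = 21 remain).
21 into August → August 21.

August 21, 2049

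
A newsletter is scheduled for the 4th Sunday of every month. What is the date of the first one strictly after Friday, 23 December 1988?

December 1988 starts on a Thursday; its first Sunday is the 4th, so the 4th Sunday is the 25th — 25 December 1988.
25 December 1988 is after 23 December 1988, so that is the next one.

25 December 1988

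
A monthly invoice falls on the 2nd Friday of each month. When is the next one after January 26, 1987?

January 1987 starts on a Thursday; its first Friday is the 2nd, so the 2nd Friday is the 9th — January 9, 1987.
That is not after January 26, 1987, so look at February 1987.
February 1987 starts on a Sunday; its first Friday is the 6th, so the 2nd Friday is the 13th — February 13, 1987.

February 13, 1987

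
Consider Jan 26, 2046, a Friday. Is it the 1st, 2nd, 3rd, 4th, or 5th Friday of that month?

4th

Day 26 falls in week ⌈26/7⌉ of the month.
Days 1–7 hold the 1st Friday, 8–14 the 2nd, 15–21 the 3rd, 22–28 the 4th, 29–31 the 5th.
26 is in the range for the 4th.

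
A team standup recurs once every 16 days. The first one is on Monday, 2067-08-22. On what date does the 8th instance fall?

The 8th occurrence is 7 intervals after the first: 7 × 16 = 112 days after 2067-08-22.
August has 31 days — 9 days to the end of August leaves 103.
September has 30 days (73 left).
October has 31 days (42 left).
November has 30 days (12 left).
12 days into December → 2067-12-12.

2067-12-12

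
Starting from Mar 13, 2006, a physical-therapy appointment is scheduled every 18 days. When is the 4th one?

May 6, 2006

The 4th occurrence is 3 intervals after the first: 3 × 18 = 54 days after Mar 13, 2006.
Mar has 31 days — 18 days to the end of Mar leaves 36.
Apr has 30 days (6 left).
6 days into May → May 6, 2006.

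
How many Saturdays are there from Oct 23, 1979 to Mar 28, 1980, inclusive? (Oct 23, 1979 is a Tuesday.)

Oct 23, 1979 is a Tuesday; the first Saturday on or after it is Oct 27, 1979 (4 days later).
From Oct 27, 1979 to Mar 28, 1980: 4 + 30 + 31 + 31 + 29 + 28 = 153 days (rest of Oct, Nov, Dec, Jan, Feb, Mar).
153 ÷ 7 = 21 full weeks with remainder 6, so 21 more Saturdays after the first → 22.

22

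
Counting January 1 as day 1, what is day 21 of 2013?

21 into January → January 21.

January 21, 2013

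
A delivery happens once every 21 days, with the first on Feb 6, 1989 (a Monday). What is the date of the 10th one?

Aug 14, 1989

The 10th occurrence is 9 intervals after the first: 9 × 21 = 189 days after Feb 6, 1989.
Feb has 28 days — 22 days to the end of Feb leaves 167.
Mar has 31 days (136 left).
Apr has 30 days (106 left).
May has 31 days (75 left).
Jun has 30 days (45 left).
Jul has 31 days (14 left).
14 days into Aug → Aug 14, 1989.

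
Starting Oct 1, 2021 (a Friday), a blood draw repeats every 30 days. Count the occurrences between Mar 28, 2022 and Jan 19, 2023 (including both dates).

10

Occurrences land 30·i days after Oct 1, 2021 for i = 0, 1, 2, …
Mar 28, 2022 is 178 days after the start; 178 ÷ 30 = 5 remainder 28; since the remainder is 28, round up to i = 6. First occurrence in the window: #7 on Mar 30, 2022 (6×30 = 180 days in).
Jan 19, 2023 is 475 days after the start; 475 ÷ 30 = 15 remainder 25. Last occurrence in the window: #16 on Dec 25, 2022.
Occurrences #7 through #16: 10 in total.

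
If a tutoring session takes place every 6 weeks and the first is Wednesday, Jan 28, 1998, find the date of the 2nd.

The 2nd occurrence is 1 interval after the first: 1 × 42 = 42 days after Jan 28, 1998.
Jan has 31 days — 3 days to the end of Jan leaves 39.
Feb has 28 days (11 left).
11 days into Mar → Mar 11, 1998.

Mar 11, 1998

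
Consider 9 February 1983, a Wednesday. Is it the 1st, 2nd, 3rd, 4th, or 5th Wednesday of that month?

Day 9 falls in week ⌈9/7⌉ of the month.
Days 1–7 hold the 1st Wednesday, 8–14 the 2nd, 15–21 the 3rd, 22–28 the 4th, 29–31 the 5th.
9 is in the range for the 2nd.

2nd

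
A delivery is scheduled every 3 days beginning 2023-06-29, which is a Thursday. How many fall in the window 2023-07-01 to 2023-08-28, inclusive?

Occurrences land 3·i days after 2023-06-29 for i = 0, 1, 2, …
2023-07-01 is 2 days after the start; 2 ÷ 3 = 0 remainder 2; since the remainder is 2, round up to i = 1. First occurrence in the window: #2 on 2023-07-02 (1×3 = 3 days in).
2023-08-28 is 60 days after the start; 60 ÷ 3 = 20 remainder 0. Last occurrence in the window: #21 on 2023-08-28.
Occurrences #2 through #21: 20 in total.

20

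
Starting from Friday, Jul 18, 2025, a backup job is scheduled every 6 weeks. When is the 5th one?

The 5th occurrence is 4 intervals after the first: 4 × 42 = 168 days after Jul 18, 2025.
Jul has 31 days — 13 days to the end of Jul leaves 155.
Aug has 31 days (124 left).
Sep has 30 days (94 left).
Oct has 31 days (63 left).
Nov has 30 days (33 left).
Dec has 31 days (2 left).
2 days into Jan → Jan 2, 2026.

Jan 2, 2026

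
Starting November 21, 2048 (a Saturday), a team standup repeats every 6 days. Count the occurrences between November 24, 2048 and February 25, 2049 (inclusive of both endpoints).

16

Occurrences land 6·i days after November 21, 2048 for i = 0, 1, 2, …
November 24, 2048 is 3 days after the start; 3 ÷ 6 = 0 remainder 3; since the remainder is 3, round up to i = 1. First occurrence in the window: #2 on November 27, 2048 (1×6 = 6 days in).
February 25, 2049 is 96 days after the start; 96 ÷ 6 = 16 remainder 0. Last occurrence in the window: #17 on February 25, 2049.
Occurrences #2 through #17: 16 in total.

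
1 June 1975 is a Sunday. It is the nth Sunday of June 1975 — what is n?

Day 1 falls in week ⌈1/7⌉ of the month.
Days 1–7 hold the 1st Sunday, 8–14 the 2nd, 15–21 the 3rd, 22–28 the 4th, 29–31 the 5th.
1 is in the range for the 1st.

1st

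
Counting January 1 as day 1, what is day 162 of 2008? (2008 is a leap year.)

10 June 2008

January has 31 days (162 − 31 = 131 remain).
February has 29 days (131 − 29 = 102 remain).
March has 31 days (102 − 31 = 71 remain).
April has 30 days (71 − 30 = 41 remain).
May has 31 days (41 − 31 = 10 remain).
10 into June → June 10.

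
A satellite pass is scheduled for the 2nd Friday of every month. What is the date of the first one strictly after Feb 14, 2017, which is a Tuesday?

Mar 10, 2017

Feb 2017 starts on a Wednesday; its first Friday is the 3rd, so the 2nd Friday is the 10th — Feb 10, 2017.
That is not after Feb 14, 2017, so look at Mar 2017.
Mar 2017 starts on a Wednesday; its first Friday is the 3rd, so the 2nd Friday is the 10th — Mar 10, 2017.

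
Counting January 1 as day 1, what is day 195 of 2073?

January has 31 days (195 − 31 = 164 remain).
February has 28 days (164 − 28 = 136 remain).
March has 31 days (136 − 31 = 105 remain).
April has 30 days (105 − 30 = 75 remain).
May has 31 days (75 − 31 = 44 remain).
June has 30 days (44 − 30 = 14 remain).
14 into July → July 14.

2073-07-14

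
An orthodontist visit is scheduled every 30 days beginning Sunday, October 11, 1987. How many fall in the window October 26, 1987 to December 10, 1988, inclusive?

Occurrences land 30·i days after October 11, 1987 for i = 0, 1, 2, …
October 26, 1987 is 15 days after the start; 15 ÷ 30 = 0 remainder 15; since the remainder is 15, round up to i = 1. First occurrence in the window: #2 on November 10, 1987 (1×30 = 30 days in).
December 10, 1988 is 426 days after the start; 426 ÷ 30 = 14 remainder 6. Last occurrence in the window: #15 on December 4, 1988.
Occurrences #2 through #15: 14 in total.

14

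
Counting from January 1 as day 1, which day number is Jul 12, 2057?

Days in months before Jul: 31 + 28 + 31 + 30 + 31 + 30 = 181.
Plus 12 days into Jul → day 193.

193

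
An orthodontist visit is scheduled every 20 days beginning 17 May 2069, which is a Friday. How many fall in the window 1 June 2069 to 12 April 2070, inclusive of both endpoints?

Occurrences land 20·i days after 17 May 2069 for i = 0, 1, 2, …
1 June 2069 is 15 days after the start; 15 ÷ 20 = 0 remainder 15; since the remainder is 15, round up to i = 1. First occurrence in the window: #2 on 6 June 2069 (1×20 = 20 days in).
12 April 2070 is 330 days after the start; 330 ÷ 20 = 16 remainder 10. Last occurrence in the window: #17 on 2 April 2070.
Occurrences #2 through #17: 16 in total.

16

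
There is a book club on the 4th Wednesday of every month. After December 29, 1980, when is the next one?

January 28, 1981

December 1980 starts on a Monday; its first Wednesday is the 3rd, so the 4th Wednesday is the 24th — December 24, 1980.
That is not after December 29, 1980, so look at January 1981.
January 1981 starts on a Thursday; its first Wednesday is the 7th, so the 4th Wednesday is the 28th — January 28, 1981.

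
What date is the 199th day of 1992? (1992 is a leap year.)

January has 31 days (199 − 31 = 168 remain).
February has 29 days (168 − 29 = 139 remain).
March has 31 days (139 − 31 = 108 remain).
April has 30 days (108 − 30 = 78 remain).
May has 31 days (78 − 31 = 47 remain).
June has 30 days (47 − 30 = 17 remain).
17 into July → July 17.

17 July 1992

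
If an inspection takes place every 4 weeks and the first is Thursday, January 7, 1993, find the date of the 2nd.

February 4, 1993

The 2nd occurrence is 1 interval after the first: 1 × 28 = 28 days after January 7, 1993.
January has 31 days — 24 days to the end of January leaves 4.
4 days into February → February 4, 1993.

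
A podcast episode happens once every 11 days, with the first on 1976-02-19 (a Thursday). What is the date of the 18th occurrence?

The 18th occurrence is 17 intervals after the first: 17 × 11 = 187 days after 1976-02-19.
February has 29 days — 10 days to the end of February leaves 177.
March has 31 days (146 left).
April has 30 days (116 left).
May has 31 days (85 left).
June has 30 days (55 left).
July has 31 days (24 left).
24 days into August → 1976-08-24.

1976-08-24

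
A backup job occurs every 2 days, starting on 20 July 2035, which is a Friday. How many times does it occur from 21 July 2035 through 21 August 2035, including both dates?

16

Occurrences land 2·i days after 20 July 2035 for i = 0, 1, 2, …
21 July 2035 is 1 day after the start; 1 ÷ 2 = 0 remainder 1; since the remainder is 1, round up to i = 1. First occurrence in the window: #2 on 22 July 2035 (1×2 = 2 days in).
21 August 2035 is 32 days after the start; 32 ÷ 2 = 16 remainder 0. Last occurrence in the window: #17 on 21 August 2035.
Occurrences #2 through #17: 16 in total.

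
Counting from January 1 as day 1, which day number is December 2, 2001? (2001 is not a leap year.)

336

Days in months before December: 31 + 28 + 31 + 30 + 31 + 30 + 31 + 31 + 30 + 31 + 30 = 334.
Plus 2 days into December → day 336.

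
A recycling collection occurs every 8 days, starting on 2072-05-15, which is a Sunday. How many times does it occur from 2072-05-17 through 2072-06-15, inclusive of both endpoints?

3

Occurrences land 8·i days after 2072-05-15 for i = 0, 1, 2, …
2072-05-17 is 2 days after the start; 2 ÷ 8 = 0 remainder 2; since the remainder is 2, round up to i = 1. First occurrence in the window: #2 on 2072-05-23 (1×8 = 8 days in).
2072-06-15 is 31 days after the start; 31 ÷ 8 = 3 remainder 7. Last occurrence in the window: #4 on 2072-06-08.
Occurrences #2 through #4: 3 in total.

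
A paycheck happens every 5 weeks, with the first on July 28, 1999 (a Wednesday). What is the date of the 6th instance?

The 6th occurrence is 5 intervals after the first: 5 × 35 = 175 days after July 28, 1999.
July has 31 days — 3 days to the end of July leaves 172.
August has 31 days (141 left).
September has 30 days (111 left).
October has 31 days (80 left).
November has 30 days (50 left).
December has 31 days (19 left).
19 days into January → January 19, 2000.

January 19, 2000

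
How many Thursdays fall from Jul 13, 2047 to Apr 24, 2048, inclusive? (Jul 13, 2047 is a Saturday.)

41

Jul 13, 2047 is a Saturday; the first Thursday on or after it is Jul 18, 2047 (5 days later).
From Jul 18, 2047 to Apr 24, 2048: 13 + 31 + 30 + 31 + 30 + 31 + 31 + 29 + 31 + 24 = 281 days (rest of Jul, Aug, Sep, Oct, Nov, Dec, Jan, Feb, Mar, Apr).
281 ÷ 7 = 40 full weeks with remainder 1, so 40 more Thursdays after the first → 41.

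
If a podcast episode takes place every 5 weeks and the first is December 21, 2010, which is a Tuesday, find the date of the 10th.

The 10th occurrence is 9 intervals after the first: 9 × 35 = 315 days after December 21, 2010.
December has 31 days — 10 days to the end of December leaves 305.
January has 31 days (274 left).
February has 28 days (246 left).
March has 31 days (215 left).
April has 30 days (185 left).
May has 31 days (154 left).
June has 30 days (124 left).
July has 31 days (93 left).
August has 31 days (62 left).
September has 30 days (32 left).
October has 31 days (1 left).
1 day into November → November 1, 2011.

November 1, 2011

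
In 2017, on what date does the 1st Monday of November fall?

November 6, 2017

November 2017 begins on a Wednesday, so the first Monday is November 6 (5 days later).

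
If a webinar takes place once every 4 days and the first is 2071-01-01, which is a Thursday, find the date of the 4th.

The 4th occurrence is 3 intervals after the first: 3 × 4 = 12 days after 2071-01-01.
12 days later is 2071-01-13.

2071-01-13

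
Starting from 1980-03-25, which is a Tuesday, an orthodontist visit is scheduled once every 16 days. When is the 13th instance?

The 13th occurrence is 12 intervals after the first: 12 × 16 = 192 days after 1980-03-25.
March has 31 days — 6 days to the end of March leaves 186.
April has 30 days (156 left).
May has 31 days (125 left).
June has 30 days (95 left).
July has 31 days (64 left).
August has 31 days (33 left).
September has 30 days (3 left).
3 days into October → 1980-10-03.

1980-10-03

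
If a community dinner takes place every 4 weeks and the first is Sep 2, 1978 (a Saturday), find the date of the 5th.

The 5th occurrence is 4 intervals after the first: 4 × 28 = 112 days after Sep 2, 1978.
Sep has 30 days — 28 days to the end of Sep leaves 84.
Oct has 31 days (53 left).
Nov has 30 days (23 left).
23 days into Dec → Dec 23, 1978.

Dec 23, 1978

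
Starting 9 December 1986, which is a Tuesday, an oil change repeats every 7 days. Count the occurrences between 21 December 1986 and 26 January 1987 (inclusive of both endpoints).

5

Occurrences land 7·i days after 9 December 1986 for i = 0, 1, 2, …
21 December 1986 is 12 days after the start; 12 ÷ 7 = 1 remainder 5; since the remainder is 5, round up to i = 2. First occurrence in the window: #3 on 23 December 1986 (2×7 = 14 days in).
26 January 1987 is 48 days after the start; 48 ÷ 7 = 6 remainder 6. Last occurrence in the window: #7 on 20 January 1987.
Occurrences #3 through #7: 5 in total.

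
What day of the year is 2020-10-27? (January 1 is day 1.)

Days in months before October: 31 + 29 + 31 + 30 + 31 + 30 + 31 + 31 + 30 = 274.
Plus 27 days into October → day 301.

301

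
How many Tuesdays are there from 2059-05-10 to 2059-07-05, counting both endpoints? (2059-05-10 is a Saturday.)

2059-05-10 is a Saturday; the first Tuesday on or after it is 2059-05-13 (3 days later).
From 2059-05-13 to 2059-07-05: 18 + 30 + 5 = 53 days (rest of May, June, July).
53 ÷ 7 = 7 full weeks with remainder 4, so 7 more Tuesdays after the first → 8.

8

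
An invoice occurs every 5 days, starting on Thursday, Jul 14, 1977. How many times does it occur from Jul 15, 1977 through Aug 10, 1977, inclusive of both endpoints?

5

Occurrences land 5·i days after Jul 14, 1977 for i = 0, 1, 2, …
Jul 15, 1977 is 1 day after the start; 1 ÷ 5 = 0 remainder 1; since the remainder is 1, round up to i = 1. First occurrence in the window: #2 on Jul 19, 1977 (1×5 = 5 days in).
Aug 10, 1977 is 27 days after the start; 27 ÷ 5 = 5 remainder 2. Last occurrence in the window: #6 on Aug 8, 1977.
Occurrences #2 through #6: 5 in total.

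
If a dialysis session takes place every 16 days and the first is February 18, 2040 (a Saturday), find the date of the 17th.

October 31, 2040

The 17th occurrence is 16 intervals after the first: 16 × 16 = 256 days after February 18, 2040.
February has 29 days — 11 days to the end of February leaves 245.
March has 31 days (214 left).
April has 30 days (184 left).
May has 31 days (153 left).
June has 30 days (123 left).
July has 31 days (92 left).
August has 31 days (61 left).
September has 30 days (31 left).
31 days into October → October 31, 2040.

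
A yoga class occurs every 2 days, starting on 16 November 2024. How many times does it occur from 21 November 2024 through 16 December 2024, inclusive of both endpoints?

13

Occurrences land 2·i days after 16 November 2024 for i = 0, 1, 2, …
21 November 2024 is 5 days after the start; 5 ÷ 2 = 2 remainder 1; since the remainder is 1, round up to i = 3. First occurrence in the window: #4 on 22 November 2024 (3×2 = 6 days in).
16 December 2024 is 30 days after the start; 30 ÷ 2 = 15 remainder 0. Last occurrence in the window: #16 on 16 December 2024.
Occurrences #4 through #16: 13 in total.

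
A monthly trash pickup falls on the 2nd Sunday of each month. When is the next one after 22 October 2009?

October 2009 starts on a Thursday; its first Sunday is the 4th, so the 2nd Sunday is the 11th — 11 October 2009.
That is not after 22 October 2009, so look at November 2009.
November 2009 starts on a Sunday; its first Sunday is the 1st, so the 2nd Sunday is the 8th — 8 November 2009.

8 November 2009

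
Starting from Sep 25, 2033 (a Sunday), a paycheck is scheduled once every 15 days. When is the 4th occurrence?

Nov 9, 2033

The 4th occurrence is 3 intervals after the first: 3 × 15 = 45 days after Sep 25, 2033.
Sep has 30 days — 5 days to the end of Sep leaves 40.
Oct has 31 days (9 left).
9 days into Nov → Nov 9, 2033.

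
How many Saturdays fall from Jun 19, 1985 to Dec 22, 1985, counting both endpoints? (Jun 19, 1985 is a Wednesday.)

Jun 19, 1985 is a Wednesday; the first Saturday on or after it is Jun 22, 1985 (3 days later).
From Jun 22, 1985 to Dec 22, 1985: 8 + 31 + 31 + 30 + 31 + 30 + 22 = 183 days (rest of Jun, Jul, Aug, Sep, Oct, Nov, Dec).
183 ÷ 7 = 26 full weeks with remainder 1, so 26 more Saturdays after the first → 27.

27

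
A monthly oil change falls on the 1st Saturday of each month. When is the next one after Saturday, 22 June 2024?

June 2024 starts on a Saturday, so its 1st Saturday is 1 June 2024.
That is not after 22 June 2024, so look at July 2024.
July 2024 starts on a Monday, so its 1st Saturday is 6 July 2024 (5 days in).

6 July 2024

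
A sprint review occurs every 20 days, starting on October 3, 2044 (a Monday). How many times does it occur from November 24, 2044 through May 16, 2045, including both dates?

Occurrences land 20·i days after October 3, 2044 for i = 0, 1, 2, …
November 24, 2044 is 52 days after the start; 52 ÷ 20 = 2 remainder 12; since the remainder is 12, round up to i = 3. First occurrence in the window: #4 on December 2, 2044 (3×20 = 60 days in).
May 16, 2045 is 225 days after the start; 225 ÷ 20 = 11 remainder 5. Last occurrence in the window: #12 on May 11, 2045.
Occurrences #4 through #12: 9 in total.

9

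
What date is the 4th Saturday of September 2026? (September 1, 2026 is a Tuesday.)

September 26, 2026

September 2026 begins on a Tuesday, so the first Saturday is September 5 (4 days later).
The 4th Saturday is 3 weeks later: 5 + 21 = 26.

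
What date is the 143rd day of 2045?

Jan has 31 days (143 − 31 = 112 remain).
Feb has 28 days (112 − 28 = 84 remain).
Mar has 31 days (84 − 31 = 53 remain).
Apr has 30 days (53 − 30 = 23 remain).
23 into May → May 23.

May 23, 2045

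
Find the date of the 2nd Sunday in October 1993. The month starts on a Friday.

October 1993 begins on a Friday, so the first Sunday is October 3 (2 days later).
The 2nd Sunday is 1 weeks later: 3 + 7 = 10.

1993-10-10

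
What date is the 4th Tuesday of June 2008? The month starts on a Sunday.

24 June 2008

June 2008 begins on a Sunday, so the first Tuesday is June 3 (2 days later).
The 4th Tuesday is 3 weeks later: 3 + 21 = 24.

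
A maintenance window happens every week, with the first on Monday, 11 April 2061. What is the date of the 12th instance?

The 12th occurrence is 11 intervals after the first: 11 × 7 = 77 days after 11 April 2061.
April has 30 days — 19 days to the end of April leaves 58.
May has 31 days (27 left).
27 days into June → 27 June 2061.

27 June 2061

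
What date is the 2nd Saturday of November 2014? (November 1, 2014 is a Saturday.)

November 8, 2014

November 2014 begins on a Saturday, so the first Saturday is November 1.
The 2nd Saturday is 1 weeks later: 1 + 7 = 8.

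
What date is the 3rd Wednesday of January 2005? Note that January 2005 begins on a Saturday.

19 January 2005

January 2005 begins on a Saturday, so the first Wednesday is January 5 (4 days later).
The 3rd Wednesday is 2 weeks later: 5 + 14 = 19.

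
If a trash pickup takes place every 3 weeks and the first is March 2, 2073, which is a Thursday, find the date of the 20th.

The 20th occurrence is 19 intervals after the first: 19 × 21 = 399 days after March 2, 2073.
March has 31 days — 29 days to the end of March leaves 370.
April has 30 days (340 left).
May has 31 days (309 left).
June has 30 days (279 left).
July has 31 days (248 left).
August has 31 days (217 left).
September has 30 days (187 left).
October has 31 days (156 left).
November has 30 days (126 left).
December has 31 days (95 left).
January has 31 days (64 left).
February has 28 days (36 left).
March has 31 days (5 left).
5 days into April → April 5, 2074.

April 5, 2074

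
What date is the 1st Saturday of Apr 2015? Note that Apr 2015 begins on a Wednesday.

Apr 2015 begins on a Wednesday, so the first Saturday is Apr 4 (3 days later).

Apr 4, 2015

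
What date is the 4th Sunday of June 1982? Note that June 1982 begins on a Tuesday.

June 1982 begins on a Tuesday, so the first Sunday is June 6 (5 days later).
The 4th Sunday is 3 weeks later: 6 + 21 = 27.

June 27, 1982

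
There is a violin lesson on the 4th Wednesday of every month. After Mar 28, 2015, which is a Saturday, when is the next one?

Apr 22, 2015

Mar 2015 starts on a Sunday; its first Wednesday is the 4th, so the 4th Wednesday is the 25th — Mar 25, 2015.
That is not after Mar 28, 2015, so look at Apr 2015.
Apr 2015 starts on a Wednesday; its first Wednesday is the 1st, so the 4th Wednesday is the 22nd — Apr 22, 2015.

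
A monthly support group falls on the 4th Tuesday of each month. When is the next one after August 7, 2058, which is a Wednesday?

August 2058 starts on a Thursday; its first Tuesday is the 6th, so the 4th Tuesday is the 27th — August 27, 2058.
August 27, 2058 is after August 7, 2058, so that is the next one.

August 27, 2058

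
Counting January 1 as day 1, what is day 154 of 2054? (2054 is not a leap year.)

Jun 3, 2054

Jan has 31 days (154 − 31 = 123 remain).
Feb has 28 days (123 − 28 = 95 remain).
Mar has 31 days (95 − 31 = 64 remain).
Apr has 30 days (64 − 30 = 34 remain).
May has 31 days (34 − 31 = 3 remain).
3 into Jun → Jun 3.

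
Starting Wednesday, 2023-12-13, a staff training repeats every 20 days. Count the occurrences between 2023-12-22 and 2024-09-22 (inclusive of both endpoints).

14

Occurrences land 20·i days after 2023-12-13 for i = 0, 1, 2, …
2023-12-22 is 9 days after the start; 9 ÷ 20 = 0 remainder 9; since the remainder is 9, round up to i = 1. First occurrence in the window: #2 on 2024-01-02 (1×20 = 20 days in).
2024-09-22 is 284 days after the start; 284 ÷ 20 = 14 remainder 4. Last occurrence in the window: #15 on 2024-09-18.
Occurrences #2 through #15: 14 in total.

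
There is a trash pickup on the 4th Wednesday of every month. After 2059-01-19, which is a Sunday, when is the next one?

2059-01-22

January 2059 starts on a Wednesday; its first Wednesday is the 1st, so the 4th Wednesday is the 22nd — 2059-01-22.
2059-01-22 is after 2059-01-19, so that is the next one.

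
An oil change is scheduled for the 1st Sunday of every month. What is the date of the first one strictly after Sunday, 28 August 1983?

August 1983 starts on a Monday, so its 1st Sunday is 7 August 1983 (6 days in).
That is not after 28 August 1983, so look at September 1983.
September 1983 starts on a Thursday, so its 1st Sunday is 4 September 1983 (3 days in).

4 September 1983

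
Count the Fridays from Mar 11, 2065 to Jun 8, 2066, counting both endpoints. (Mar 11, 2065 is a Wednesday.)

65

Mar 11, 2065 is a Wednesday; the first Friday on or after it is Mar 13, 2065 (2 days later).
From Mar 13, 2065 to Jun 8, 2066: 293 + 159 = 452 days (rest of 2065, to Jun 8, 2066 in 2066).
452 ÷ 7 = 64 full weeks with remainder 4, so 64 more Fridays after the first → 65.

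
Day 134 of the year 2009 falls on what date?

14 May 2009

January has 31 days (134 − 31 = 103 remain).
February has 28 days (103 − 28 = 75 remain).
March has 31 days (75 − 31 = 44 remain).
April has 30 days (44 − 30 = 14 remain).
14 into May → May 14.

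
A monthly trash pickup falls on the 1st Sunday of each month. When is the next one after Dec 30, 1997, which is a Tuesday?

Dec 1997 starts on a Monday, so its 1st Sunday is Dec 7, 1997 (6 days in).
That is not after Dec 30, 1997, so look at Jan 1998.
Jan 1998 starts on a Thursday, so its 1st Sunday is Jan 4, 1998 (3 days in).

Jan 4, 1998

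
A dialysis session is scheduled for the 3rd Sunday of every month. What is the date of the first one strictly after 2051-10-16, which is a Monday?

2051-11-19

October 2051 starts on a Sunday; its first Sunday is the 1st, so the 3rd Sunday is the 15th — 2051-10-15.
That is not after 2051-10-16, so look at November 2051.
November 2051 starts on a Wednesday; its first Sunday is the 5th, so the 3rd Sunday is the 19th — 2051-11-19.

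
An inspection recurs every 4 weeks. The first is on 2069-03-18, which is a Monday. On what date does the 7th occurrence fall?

2069-09-02

The 7th occurrence is 6 intervals after the first: 6 × 28 = 168 days after 2069-03-18.
March has 31 days — 13 days to the end of March leaves 155.
April has 30 days (125 left).
May has 31 days (94 left).
June has 30 days (64 left).
July has 31 days (33 left).
August has 31 days (2 left).
2 days into September → 2069-09-02.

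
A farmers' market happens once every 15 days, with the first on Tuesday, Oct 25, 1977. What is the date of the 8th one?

The 8th occurrence is 7 intervals after the first: 7 × 15 = 105 days after Oct 25, 1977.
Oct has 31 days — 6 days to the end of Oct leaves 99.
Nov has 30 days (69 left).
Dec has 31 days (38 left).
Jan has 31 days (7 left).
7 days into Feb → Feb 7, 1978.

Feb 7, 1978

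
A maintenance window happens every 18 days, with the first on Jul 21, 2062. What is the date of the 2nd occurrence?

The 2nd occurrence is 1 interval after the first: 1 × 18 = 18 days after Jul 21, 2062.
Jul has 31 days — 10 days to the end of Jul leaves 8.
8 days into Aug → Aug 8, 2062.

Aug 8, 2062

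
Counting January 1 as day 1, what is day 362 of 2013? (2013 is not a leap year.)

28 December 2013

January has 31 days (362 − 31 = 331 remain).
February has 28 days (331 − 28 = 303 remain).
March has 31 days (303 − 31 = 272 remain).
April has 30 days (272 − 30 = 242 remain).
May has 31 days (242 − 31 = 211 remain).
June has 30 days (211 − 30 = 181 remain).
July has 31 days (181 − 31 = 150 remain).
August has 31 days (150 − 31 = 119 remain).
September has 30 days (119 − 30 = 89 remain).
October has 31 days (89 − 31 = 58 remain).
November has 30 days (58 − 30 = 28 remain).
28 into December → December 28.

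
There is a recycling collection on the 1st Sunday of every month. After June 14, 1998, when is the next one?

July 5, 1998

June 1998 starts on a Monday, so its 1st Sunday is June 7, 1998 (6 days in).
That is not after June 14, 1998, so look at July 1998.
July 1998 starts on a Wednesday, so its 1st Sunday is July 5, 1998 (4 days in).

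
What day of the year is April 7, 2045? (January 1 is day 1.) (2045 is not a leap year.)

Days in months before April: 31 + 28 + 31 = 90.
Plus 7 days into April → day 97.

97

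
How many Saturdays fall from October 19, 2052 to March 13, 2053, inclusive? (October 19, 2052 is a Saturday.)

October 19, 2052 is a Saturday; the first Saturday on or after it is October 19, 2052.
From October 19, 2052 to March 13, 2053: 12 + 30 + 31 + 31 + 28 + 13 = 145 days (rest of October, November, December, January, February, March).
145 ÷ 7 = 20 full weeks with remainder 5, so 20 more Saturdays after the first → 21.

21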